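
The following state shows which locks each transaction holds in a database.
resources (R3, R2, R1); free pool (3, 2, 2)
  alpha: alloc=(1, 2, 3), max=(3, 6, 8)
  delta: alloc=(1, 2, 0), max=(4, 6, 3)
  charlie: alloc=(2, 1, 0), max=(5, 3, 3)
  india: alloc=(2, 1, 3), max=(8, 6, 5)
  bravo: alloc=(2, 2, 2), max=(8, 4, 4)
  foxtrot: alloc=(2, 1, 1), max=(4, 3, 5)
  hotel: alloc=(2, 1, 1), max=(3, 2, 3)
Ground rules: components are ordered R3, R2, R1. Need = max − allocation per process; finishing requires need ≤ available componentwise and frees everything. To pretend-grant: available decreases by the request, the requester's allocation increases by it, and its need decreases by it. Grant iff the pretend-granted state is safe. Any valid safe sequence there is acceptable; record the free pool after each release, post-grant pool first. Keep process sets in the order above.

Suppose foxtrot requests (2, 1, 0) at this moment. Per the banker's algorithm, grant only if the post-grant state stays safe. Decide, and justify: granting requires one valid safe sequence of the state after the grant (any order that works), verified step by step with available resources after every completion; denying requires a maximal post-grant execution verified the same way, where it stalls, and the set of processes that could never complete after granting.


DENY: after the grant no complete ordering would exist.
Key observation: after hotel, charlie the pool peaks at (5, 3, 3), and each blocked process is short somewhere: alpha on R2, R1; delta on R2; india on R3, R2; bravo on R3; foxtrot on R1.
On the post-grant state, hotel, charlie is a maximal run — nothing extends it. Walking it through:
  pool = (1, 1, 2)
  run hotel (needs (1, 1, 2), free (1, 1, 2)); after release of (2, 1, 1) the pool is (3, 2, 3)
  run charlie (needs (3, 2, 3), free (3, 2, 3)); after release of (2, 1, 0) the pool is (5, 3, 3)
  alpha cannot run: need (2, 4, 5) vs free (5, 3, 3) (insufficient R2 and R1)
  delta cannot run: need (3, 4, 3) vs free (5, 3, 3) (insufficient R2)
  india cannot run: need (6, 5, 2) vs free (5, 3, 3) (insufficient R3 and R2)
  bravo cannot run: need (6, 2, 2) vs free (5, 3, 3) (insufficient R3)
  foxtrot cannot run: need (0, 1, 4) vs free (5, 3, 3) (insufficient R1)
Post-grant, the permanently blocked set is alpha, delta, india, bravo and foxtrot.


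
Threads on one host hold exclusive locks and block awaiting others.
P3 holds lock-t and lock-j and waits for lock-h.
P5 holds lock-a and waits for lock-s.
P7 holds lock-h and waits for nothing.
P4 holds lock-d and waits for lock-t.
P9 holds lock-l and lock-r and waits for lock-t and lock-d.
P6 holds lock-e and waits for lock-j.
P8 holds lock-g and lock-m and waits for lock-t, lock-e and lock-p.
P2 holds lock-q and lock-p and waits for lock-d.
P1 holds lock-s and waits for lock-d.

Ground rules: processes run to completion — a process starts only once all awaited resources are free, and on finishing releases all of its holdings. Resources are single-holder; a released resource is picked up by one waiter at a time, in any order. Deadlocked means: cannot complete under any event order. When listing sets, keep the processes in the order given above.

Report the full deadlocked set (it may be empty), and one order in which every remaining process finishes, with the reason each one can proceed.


Nothing here is deadlocked.
Key observation: every chain of waits terminates; starting from the processes that wait on nothing, all the rest unlock in turn.
One completion order for the rest: P7, P3, P4, P2, P9, P1, P5, P6, P8.
Check, step by step:
  P7: no waits; runs immediately, freeing lock-h
  P3: everything it awaited (lock-h) is free; runs, freeing lock-t and lock-j
  P4: everything it awaited (lock-t) is free; runs, freeing lock-d
  P2: everything it awaited (lock-d) is free; runs, freeing lock-q and lock-p
  P9: everything it awaited (lock-t and lock-d) is free; runs, freeing lock-l and lock-r
  P1: everything it awaited (lock-d) is free; runs, freeing lock-s
  P5: everything it awaited (lock-s) is free; runs, freeing lock-a
  P6: everything it awaited (lock-j) is free; runs, freeing lock-e
  P8: everything it awaited (lock-t, lock-e and lock-p) is free; runs, freeing lock-g and lock-m


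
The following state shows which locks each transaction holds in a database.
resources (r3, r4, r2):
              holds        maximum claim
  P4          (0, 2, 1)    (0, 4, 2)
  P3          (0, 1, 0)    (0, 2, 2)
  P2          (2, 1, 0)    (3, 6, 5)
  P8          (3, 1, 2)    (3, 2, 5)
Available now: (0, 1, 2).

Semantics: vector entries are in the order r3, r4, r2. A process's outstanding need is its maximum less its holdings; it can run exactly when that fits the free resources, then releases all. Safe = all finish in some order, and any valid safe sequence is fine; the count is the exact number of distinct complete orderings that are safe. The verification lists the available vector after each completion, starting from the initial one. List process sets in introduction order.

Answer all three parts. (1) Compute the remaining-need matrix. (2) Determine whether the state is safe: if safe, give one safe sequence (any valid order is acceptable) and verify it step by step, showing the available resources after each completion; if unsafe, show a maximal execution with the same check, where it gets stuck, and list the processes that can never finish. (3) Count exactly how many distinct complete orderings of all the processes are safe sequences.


(1) Outstanding need per process (order r3, r4, r2):
  P4: (0, 2, 1)
  P3: (0, 1, 2)
  P2: (1, 5, 5)
  P8: (0, 1, 3)
(2) SAFE. One safe sequence: P3, P4, P8, P2.
Key observation: the first exact fit in this order is P3 — it needs (0, 1, 2) with (0, 1, 2) free, meeting a requested resource to the last unit.
Walking it through:
  pool = (0, 1, 2)
  P3: need (0, 1, 2) fits (0, 1, 2); releases (0, 1, 0), pool now (0, 2, 2)
  P4: need (0, 2, 1) fits (0, 2, 2); releases (0, 2, 1), pool now (0, 4, 3)
  P8: need (0, 1, 3) fits (0, 4, 3); releases (3, 1, 2), pool now (3, 5, 5)
  P2: need (1, 5, 5) fits (3, 5, 5); releases (2, 1, 0), pool now (5, 6, 5)
(3) Precisely 1 of the possible complete orderings is a safe sequence.


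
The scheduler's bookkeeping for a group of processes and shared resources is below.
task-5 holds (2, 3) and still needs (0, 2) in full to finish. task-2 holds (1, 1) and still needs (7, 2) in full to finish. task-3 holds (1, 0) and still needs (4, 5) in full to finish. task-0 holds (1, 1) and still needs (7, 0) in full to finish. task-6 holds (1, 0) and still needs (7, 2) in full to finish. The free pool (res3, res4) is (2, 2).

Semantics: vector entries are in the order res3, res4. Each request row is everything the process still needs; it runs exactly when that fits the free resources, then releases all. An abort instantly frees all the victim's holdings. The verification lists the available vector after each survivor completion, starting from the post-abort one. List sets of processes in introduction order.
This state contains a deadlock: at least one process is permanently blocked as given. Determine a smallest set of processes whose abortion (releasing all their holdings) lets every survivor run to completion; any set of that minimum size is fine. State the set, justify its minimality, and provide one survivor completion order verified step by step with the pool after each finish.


The answer: abort task-2 and task-6.
Key observation: the returned (2, 1) from task-2 and task-6 is what brings task-0 — unrunnable before, under any order — into play at step 3.
No one abort is enough; case by case: task-5 alone leaves task-2 blocked (short on res3); task-2 alone leaves task-0 blocked (short on res3); task-3 alone leaves task-2 blocked (short on res3); task-0 alone leaves task-2 blocked (short on res3); task-6 alone leaves task-2 blocked (short on res3).
The survivors complete as task-5, task-3, task-0. Check, step by step (starting from the post-abort pool):
  pool = (4, 3)
  task-5: need (0, 2) fits (4, 3); releases (2, 3), pool now (6, 6)
  task-3: need (4, 5) fits (6, 6); releases (1, 0), pool now (7, 6)
  task-0: need (7, 0) fits (7, 6); releases (1, 1), pool now (8, 7)


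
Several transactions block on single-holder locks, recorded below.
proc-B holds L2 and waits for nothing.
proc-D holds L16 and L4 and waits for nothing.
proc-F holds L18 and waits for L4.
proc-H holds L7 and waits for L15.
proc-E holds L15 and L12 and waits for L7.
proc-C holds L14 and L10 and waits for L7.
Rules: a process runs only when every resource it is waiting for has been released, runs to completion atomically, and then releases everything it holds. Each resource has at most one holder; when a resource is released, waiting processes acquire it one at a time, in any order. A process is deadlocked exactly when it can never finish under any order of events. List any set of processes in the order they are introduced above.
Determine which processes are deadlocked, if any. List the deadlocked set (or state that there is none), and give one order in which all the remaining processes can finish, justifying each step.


The deadlocked set is proc-H, proc-E and proc-C.
Key observation: the wait chain closes on itself along proc-H -> proc-E -> proc-H; proc-C waits into the deadlock from upstream.
A valid finishing order for the others: proc-D, proc-F, proc-B.
Check, step by step:
  proc-D waits on nothing -> runs at once and releases L16 and L4
  proc-F: everything it awaited (L4) is free; runs, freeing L18
  proc-B waits on nothing -> runs at once and releases L2


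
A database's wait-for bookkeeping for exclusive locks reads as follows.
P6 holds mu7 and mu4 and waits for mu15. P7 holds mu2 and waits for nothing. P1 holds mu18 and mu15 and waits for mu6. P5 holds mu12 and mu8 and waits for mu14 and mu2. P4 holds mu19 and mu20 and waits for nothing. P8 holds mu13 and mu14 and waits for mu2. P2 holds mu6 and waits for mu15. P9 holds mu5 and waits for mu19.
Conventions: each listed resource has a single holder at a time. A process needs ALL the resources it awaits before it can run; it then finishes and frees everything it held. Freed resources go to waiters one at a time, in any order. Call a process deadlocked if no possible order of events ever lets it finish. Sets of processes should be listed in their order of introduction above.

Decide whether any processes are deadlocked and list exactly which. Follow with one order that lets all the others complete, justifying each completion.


Deadlocked set: P6, P1 and P2.
Key observation: the loop P1 -> P2 -> P1 blocks itself forever; P6 waits into the deadlock from upstream.
One completion order for the rest: P4, P7, P8, P9, P5.
Check, step by step:
  P4: no waits; runs immediately, freeing mu19 and mu20
  P7: no waits; runs immediately, freeing mu2
  P8: everything it awaited (mu2) is free; runs, freeing mu13 and mu14
  P9: everything it awaited (mu19) is free; runs, freeing mu5
  P5: everything it awaited (mu14 and mu2) is free; runs, freeing mu12 and mu8


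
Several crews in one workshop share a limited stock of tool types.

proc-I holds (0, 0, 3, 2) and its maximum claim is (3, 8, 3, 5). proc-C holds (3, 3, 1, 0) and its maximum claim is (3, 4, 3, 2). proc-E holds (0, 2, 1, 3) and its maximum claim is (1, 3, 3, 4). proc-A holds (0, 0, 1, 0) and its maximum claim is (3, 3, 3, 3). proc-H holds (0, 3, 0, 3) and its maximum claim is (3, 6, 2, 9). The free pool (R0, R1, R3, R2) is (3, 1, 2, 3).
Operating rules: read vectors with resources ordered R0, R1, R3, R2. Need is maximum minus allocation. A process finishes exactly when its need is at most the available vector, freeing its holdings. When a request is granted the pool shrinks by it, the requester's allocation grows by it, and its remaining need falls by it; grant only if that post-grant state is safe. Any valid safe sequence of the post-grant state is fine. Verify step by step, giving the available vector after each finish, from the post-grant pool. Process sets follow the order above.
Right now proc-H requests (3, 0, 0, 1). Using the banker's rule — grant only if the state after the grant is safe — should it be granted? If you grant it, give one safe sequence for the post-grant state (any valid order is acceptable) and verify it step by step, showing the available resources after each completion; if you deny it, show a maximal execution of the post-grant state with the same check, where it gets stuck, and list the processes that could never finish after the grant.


GRANT — the state after the grant stays safe, e.g. via proc-C, proc-E, proc-H, proc-I, proc-A.
Key observation: post-grant, (0, 1, 2, 2) remains, and an order beginning with proc-C completes everyone.
Verifying the post-grant state step by step:
  pool = (0, 1, 2, 2)
  run proc-C (needs (0, 1, 2, 2), free (0, 1, 2, 2)); after release of (3, 3, 1, 0) the pool is (3, 4, 3, 2)
  run proc-E (needs (1, 1, 2, 1), free (3, 4, 3, 2)); after release of (0, 2, 1, 3) the pool is (3, 6, 4, 5)
  run proc-H (needs (0, 3, 2, 5), free (3, 6, 4, 5)); after release of (3, 3, 0, 4) the pool is (6, 9, 4, 9)
  run proc-I (needs (3, 8, 0, 3), free (6, 9, 4, 9)); after release of (0, 0, 3, 2) the pool is (6, 9, 7, 11)
  run proc-A (needs (3, 3, 2, 3), free (6, 9, 7, 11)); after release of (0, 0, 1, 0) the pool is (6, 9, 8, 11)


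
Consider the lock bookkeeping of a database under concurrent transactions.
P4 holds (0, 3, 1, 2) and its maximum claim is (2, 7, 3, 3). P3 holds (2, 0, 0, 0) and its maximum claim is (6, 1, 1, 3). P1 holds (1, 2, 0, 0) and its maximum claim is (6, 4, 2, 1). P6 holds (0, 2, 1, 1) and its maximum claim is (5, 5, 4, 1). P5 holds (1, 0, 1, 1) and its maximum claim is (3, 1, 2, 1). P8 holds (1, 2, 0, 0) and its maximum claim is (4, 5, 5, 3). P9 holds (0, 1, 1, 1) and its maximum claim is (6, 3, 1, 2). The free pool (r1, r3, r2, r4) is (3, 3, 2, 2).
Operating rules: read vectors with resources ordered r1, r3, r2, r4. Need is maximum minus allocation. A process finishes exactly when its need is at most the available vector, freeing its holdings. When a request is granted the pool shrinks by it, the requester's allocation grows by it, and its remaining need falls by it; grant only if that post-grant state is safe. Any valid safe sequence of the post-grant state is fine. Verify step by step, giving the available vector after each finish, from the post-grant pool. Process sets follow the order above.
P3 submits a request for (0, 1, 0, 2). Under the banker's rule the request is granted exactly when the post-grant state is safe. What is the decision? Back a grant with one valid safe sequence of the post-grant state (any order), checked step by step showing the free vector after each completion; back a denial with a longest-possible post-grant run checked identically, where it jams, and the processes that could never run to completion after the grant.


GRANT: granting preserves safety; a valid post-grant sequence is P5, P3, P9, P6, P4, P8, P1.
Key observation: after the grant the pool drops to (3, 2, 2, 0), which still lets P5 finish first and unwind the rest.
Step-by-step check of the post-grant state:
  pool = (3, 2, 2, 0)
  P5 needs (2, 1, 1, 0) <= (3, 2, 2, 0) -> finishes; pool += (1, 0, 1, 1) = (4, 2, 3, 1)
  P3 needs (4, 0, 1, 1) <= (4, 2, 3, 1) -> finishes; pool += (2, 1, 0, 2) = (6, 3, 3, 3)
  P9 needs (6, 2, 0, 1) <= (6, 3, 3, 3) -> finishes; pool += (0, 1, 1, 1) = (6, 4, 4, 4)
  P6 needs (5, 3, 3, 0) <= (6, 4, 4, 4) -> finishes; pool += (0, 2, 1, 1) = (6, 6, 5, 5)
  P4 needs (2, 4, 2, 1) <= (6, 6, 5, 5) -> finishes; pool += (0, 3, 1, 2) = (6, 9, 6, 7)
  P8 needs (3, 3, 5, 3) <= (6, 9, 6, 7) -> finishes; pool += (1, 2, 0, 0) = (7, 11, 6, 7)
  P1 needs (5, 2, 2, 1) <= (7, 11, 6, 7) -> finishes; pool += (1, 2, 0, 0) = (8, 13, 6, 7)


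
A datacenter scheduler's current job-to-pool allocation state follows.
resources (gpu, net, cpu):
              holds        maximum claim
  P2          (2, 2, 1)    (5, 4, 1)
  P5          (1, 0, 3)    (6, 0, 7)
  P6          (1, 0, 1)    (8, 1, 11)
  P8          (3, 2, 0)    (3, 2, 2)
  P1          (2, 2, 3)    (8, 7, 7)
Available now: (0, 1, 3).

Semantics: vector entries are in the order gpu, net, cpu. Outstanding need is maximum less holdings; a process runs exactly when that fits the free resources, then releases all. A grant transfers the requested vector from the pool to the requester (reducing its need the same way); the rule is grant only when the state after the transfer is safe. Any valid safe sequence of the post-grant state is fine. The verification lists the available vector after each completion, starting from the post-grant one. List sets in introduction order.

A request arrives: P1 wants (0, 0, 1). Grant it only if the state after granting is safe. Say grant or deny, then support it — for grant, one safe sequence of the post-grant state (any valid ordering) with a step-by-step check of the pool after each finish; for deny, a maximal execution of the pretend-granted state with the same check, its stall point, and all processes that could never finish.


DENY: after the grant no complete ordering would exist.
Key observation: after P8, P2 the pool peaks at (5, 5, 3), and each blocked process is short somewhere: P5 on cpu; P6 on gpu, cpu; P1 on gpu.
After a pretend grant, a maximal execution: P8, P2 — then nothing else fits. Check, step by step:
  pool = (0, 1, 2)
  P8 needs (0, 0, 2) <= (0, 1, 2) -> finishes; pool += (3, 2, 0) = (3, 3, 2)
  P2 needs (3, 2, 0) <= (3, 3, 2) -> finishes; pool += (2, 2, 1) = (5, 5, 3)
  P5 still needs (5, 0, 4) but only (5, 5, 3) is free — short on cpu
  P6 still needs (7, 1, 10) but only (5, 5, 3) is free — short on gpu and cpu
  P1 still needs (6, 5, 3) but only (5, 5, 3) is free — short on gpu
Processes that could never finish after the grant: P5, P6 and P1.


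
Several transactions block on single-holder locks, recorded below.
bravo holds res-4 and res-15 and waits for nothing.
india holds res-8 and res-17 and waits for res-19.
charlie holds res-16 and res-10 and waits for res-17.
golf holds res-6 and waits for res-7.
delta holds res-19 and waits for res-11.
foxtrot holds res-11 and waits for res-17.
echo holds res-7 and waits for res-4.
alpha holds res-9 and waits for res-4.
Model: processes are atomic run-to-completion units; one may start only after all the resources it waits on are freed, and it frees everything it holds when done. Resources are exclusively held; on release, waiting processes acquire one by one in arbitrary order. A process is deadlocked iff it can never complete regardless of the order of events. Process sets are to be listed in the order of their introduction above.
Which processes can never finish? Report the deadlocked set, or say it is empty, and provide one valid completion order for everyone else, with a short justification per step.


The deadlocked set is india, charlie, delta and foxtrot.
Key observation: india -> delta -> foxtrot -> india is a circular wait — nothing in it can go first; charlie waits into the deadlock from upstream.
One completion order for the rest: bravo, echo, golf, alpha.
Verifying each step:
  run bravo (it waits on nothing); releases res-4 and res-15
  run echo (all its waits — res-4 — are resolved); releases res-7
  run golf (all its waits — res-7 — are resolved); releases res-6
  run alpha (all its waits — res-4 — are resolved); releases res-9


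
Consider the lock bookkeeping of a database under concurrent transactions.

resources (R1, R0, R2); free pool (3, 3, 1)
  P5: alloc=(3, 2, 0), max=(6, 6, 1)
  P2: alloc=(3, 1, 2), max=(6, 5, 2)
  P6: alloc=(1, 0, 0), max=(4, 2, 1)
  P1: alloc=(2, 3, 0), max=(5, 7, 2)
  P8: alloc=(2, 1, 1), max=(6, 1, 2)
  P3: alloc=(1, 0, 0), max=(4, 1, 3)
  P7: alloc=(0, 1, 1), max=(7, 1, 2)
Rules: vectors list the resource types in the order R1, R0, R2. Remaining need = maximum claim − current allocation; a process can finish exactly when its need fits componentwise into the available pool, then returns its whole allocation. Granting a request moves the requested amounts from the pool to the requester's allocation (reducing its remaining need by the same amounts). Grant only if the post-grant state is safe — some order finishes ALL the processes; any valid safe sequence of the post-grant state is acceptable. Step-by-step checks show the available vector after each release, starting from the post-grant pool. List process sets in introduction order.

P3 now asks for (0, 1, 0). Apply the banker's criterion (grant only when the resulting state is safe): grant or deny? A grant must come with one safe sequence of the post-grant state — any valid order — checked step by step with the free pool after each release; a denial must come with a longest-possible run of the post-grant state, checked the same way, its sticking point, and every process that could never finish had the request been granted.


DENY: after the grant no complete ordering would exist.
Key observation: after P6, P8 the pool peaks at (6, 3, 2), and each blocked process is short somewhere: P5 on R0; P2 on R0; P1 on R0; P3 on R2; P7 on R1.
Pretend the grant happened; the run P6, P8 goes as far as possible. Step-by-step check:
  pool = (3, 2, 1)
  P6: need (3, 2, 1) fits (3, 2, 1); releases (1, 0, 0), pool now (4, 2, 1)
  P8: need (4, 0, 1) fits (4, 2, 1); releases (2, 1, 1), pool now (6, 3, 2)
  P5 still needs (3, 4, 1) but only (6, 3, 2) is free — short on R0
  P2 still needs (3, 4, 0) but only (6, 3, 2) is free — short on R0
  P1 still needs (3, 4, 2) but only (6, 3, 2) is free — short on R0
  P3 still needs (3, 0, 3) but only (6, 3, 2) is free — short on R2
  P7 still needs (7, 0, 1) but only (6, 3, 2) is free — short on R1
Post-grant, the permanently blocked set is P5, P2, P1, P3 and P7.


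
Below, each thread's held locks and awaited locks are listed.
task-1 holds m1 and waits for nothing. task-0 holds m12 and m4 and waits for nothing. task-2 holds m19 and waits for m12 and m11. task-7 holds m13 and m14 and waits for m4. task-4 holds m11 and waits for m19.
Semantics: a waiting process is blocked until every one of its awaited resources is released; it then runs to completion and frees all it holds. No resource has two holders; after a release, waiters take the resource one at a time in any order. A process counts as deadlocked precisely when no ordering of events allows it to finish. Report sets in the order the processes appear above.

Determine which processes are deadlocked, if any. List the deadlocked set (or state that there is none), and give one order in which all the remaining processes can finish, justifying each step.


Deadlocked set: task-2 and task-4.
Key observation: the wait chain closes on itself along task-2 -> task-4 -> task-2; no other process is dragged down with it.
One completion order for the rest: task-0, task-7, task-1.
Check, step by step:
  run task-0 (it waits on nothing); releases m12 and m4
  run task-7 (all its waits — m4 — are resolved); releases m13 and m14
  run task-1 (it waits on nothing); releases m1


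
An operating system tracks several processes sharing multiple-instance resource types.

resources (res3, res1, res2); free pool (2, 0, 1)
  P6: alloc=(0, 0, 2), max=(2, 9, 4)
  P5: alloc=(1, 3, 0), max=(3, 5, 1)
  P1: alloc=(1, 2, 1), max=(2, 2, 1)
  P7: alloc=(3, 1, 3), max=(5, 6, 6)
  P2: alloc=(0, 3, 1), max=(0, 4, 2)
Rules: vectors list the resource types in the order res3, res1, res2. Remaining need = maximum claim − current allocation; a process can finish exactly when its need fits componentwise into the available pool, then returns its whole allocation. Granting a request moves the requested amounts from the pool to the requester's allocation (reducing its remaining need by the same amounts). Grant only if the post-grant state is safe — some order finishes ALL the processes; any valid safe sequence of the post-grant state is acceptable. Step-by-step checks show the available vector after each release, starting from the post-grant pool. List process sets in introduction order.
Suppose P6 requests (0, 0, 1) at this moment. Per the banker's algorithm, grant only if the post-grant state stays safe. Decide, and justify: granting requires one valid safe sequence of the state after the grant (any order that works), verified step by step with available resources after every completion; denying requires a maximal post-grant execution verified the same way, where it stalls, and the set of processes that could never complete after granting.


DENY — the pretend-granted state is unsafe.
Key observation: after P1, P2, P5 the pool peaks at (4, 8, 2), and each blocked process is short somewhere: P6 on res1; P7 on res2.
After a pretend grant, a maximal execution: P1, P2, P5 — then nothing else fits. Step-by-step check:
  pool = (2, 0, 0)
  P1: need (1, 0, 0) fits (2, 0, 0); releases (1, 2, 1), pool now (3, 2, 1)
  P2: need (0, 1, 1) fits (3, 2, 1); releases (0, 3, 1), pool now (3, 5, 2)
  P5: need (2, 2, 1) fits (3, 5, 2); releases (1, 3, 0), pool now (4, 8, 2)
  P6 cannot run: need (2, 9, 1) vs free (4, 8, 2) (insufficient res1)
  P7 cannot run: need (2, 5, 3) vs free (4, 8, 2) (insufficient res2)
Post-grant, the permanently blocked set is P6 and P7.


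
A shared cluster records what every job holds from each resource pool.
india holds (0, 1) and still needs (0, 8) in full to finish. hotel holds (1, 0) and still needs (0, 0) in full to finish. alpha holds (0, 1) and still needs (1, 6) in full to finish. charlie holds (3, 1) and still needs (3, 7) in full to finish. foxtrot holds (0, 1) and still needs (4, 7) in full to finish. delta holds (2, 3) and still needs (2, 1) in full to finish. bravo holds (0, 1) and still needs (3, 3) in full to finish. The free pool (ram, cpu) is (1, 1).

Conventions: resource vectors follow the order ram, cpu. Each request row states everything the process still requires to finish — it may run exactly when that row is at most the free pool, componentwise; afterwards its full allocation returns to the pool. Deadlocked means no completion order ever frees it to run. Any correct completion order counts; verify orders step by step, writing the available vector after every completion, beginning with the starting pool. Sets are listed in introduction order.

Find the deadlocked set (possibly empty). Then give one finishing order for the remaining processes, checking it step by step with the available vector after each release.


Deadlocked set: india, alpha, charlie and foxtrot.
Key observation: once hotel, delta, bravo finish, the pool peaks at (4, 5) — and every remaining process still needs more cpu than that.
One completion order for the rest: hotel, delta, bravo. Step-by-step check:
  pool = (1, 1)
  hotel: need (0, 0) fits (1, 1); releases (1, 0), pool now (2, 1)
  delta: need (2, 1) fits (2, 1); releases (2, 3), pool now (4, 4)
  bravo: need (3, 3) fits (4, 4); releases (0, 1), pool now (4, 5)
The blocked processes can never fit:
  blocked: india wants (0, 8), pool (4, 5) — not enough cpu
  blocked: alpha wants (1, 6), pool (4, 5) — not enough cpu
  blocked: charlie wants (3, 7), pool (4, 5) — not enough cpu
  blocked: foxtrot wants (4, 7), pool (4, 5) — not enough cpu


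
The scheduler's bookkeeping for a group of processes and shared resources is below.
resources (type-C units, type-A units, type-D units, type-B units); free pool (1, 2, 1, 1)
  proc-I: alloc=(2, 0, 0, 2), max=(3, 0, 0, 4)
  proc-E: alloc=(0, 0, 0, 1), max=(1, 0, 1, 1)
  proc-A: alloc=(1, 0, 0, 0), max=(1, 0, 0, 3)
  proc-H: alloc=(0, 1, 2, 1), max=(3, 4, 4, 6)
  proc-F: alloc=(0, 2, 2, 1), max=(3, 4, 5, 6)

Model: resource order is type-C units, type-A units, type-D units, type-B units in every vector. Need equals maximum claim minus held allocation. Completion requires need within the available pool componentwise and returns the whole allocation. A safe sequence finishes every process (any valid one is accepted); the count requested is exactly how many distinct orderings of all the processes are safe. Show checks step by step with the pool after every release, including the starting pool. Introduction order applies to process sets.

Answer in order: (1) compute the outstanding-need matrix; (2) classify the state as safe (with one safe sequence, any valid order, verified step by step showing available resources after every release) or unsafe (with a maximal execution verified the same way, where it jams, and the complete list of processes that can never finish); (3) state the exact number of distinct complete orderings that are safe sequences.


(1) Need matrix, components ordered type-C units, type-A units, type-D units, type-B units:
  proc-I: (1, 0, 0, 2)
  proc-E: (1, 0, 1, 0)
  proc-A: (0, 0, 0, 3)
  proc-H: (3, 3, 2, 5)
  proc-F: (3, 2, 3, 5)
(2) UNSAFE.
Key observation: even finishing proc-E, proc-I, proc-A leaves just (4, 2, 1, 4) free — too little type-D units for any of the remaining processes.
The run proc-E, proc-I, proc-A cannot be extended any further. Check, step by step:
  pool = (1, 2, 1, 1)
  proc-E needs (1, 0, 1, 0) <= (1, 2, 1, 1) -> finishes; pool += (0, 0, 0, 1) = (1, 2, 1, 2)
  proc-I needs (1, 0, 0, 2) <= (1, 2, 1, 2) -> finishes; pool += (2, 0, 0, 2) = (3, 2, 1, 4)
  proc-A needs (0, 0, 0, 3) <= (3, 2, 1, 4) -> finishes; pool += (1, 0, 0, 0) = (4, 2, 1, 4)
  blocked: proc-H wants (3, 3, 2, 5), pool (4, 2, 1, 4) — not enough type-A units, type-D units and type-B units
  blocked: proc-F wants (3, 2, 3, 5), pool (4, 2, 1, 4) — not enough type-D units and type-B units
Permanently blocked: proc-H and proc-F.
(3) Precisely 0 of the possible complete orderings are safe sequences.


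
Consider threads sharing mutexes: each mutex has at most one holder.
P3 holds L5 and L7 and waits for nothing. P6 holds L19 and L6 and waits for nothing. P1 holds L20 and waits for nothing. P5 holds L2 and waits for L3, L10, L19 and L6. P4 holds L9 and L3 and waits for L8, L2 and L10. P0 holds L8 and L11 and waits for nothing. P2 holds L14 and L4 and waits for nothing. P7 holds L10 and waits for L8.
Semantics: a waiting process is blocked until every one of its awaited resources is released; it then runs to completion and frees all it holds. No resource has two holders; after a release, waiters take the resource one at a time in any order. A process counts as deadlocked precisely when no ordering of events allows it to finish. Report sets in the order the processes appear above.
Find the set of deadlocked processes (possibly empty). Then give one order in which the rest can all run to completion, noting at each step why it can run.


Deadlocked set: P5 and P4.
Key observation: the wait chain closes on itself along P5 -> P4 -> P5; no other process is dragged down with it.
A valid finishing order for the others: P0, P1, P6, P2, P7, P3.
Walking it through:
  P0: no waits; runs immediately, freeing L8 and L11
  P1: no waits; runs immediately, freeing L20
  P6: no waits; runs immediately, freeing L19 and L6
  P2: no waits; runs immediately, freeing L14 and L4
  P7: everything it awaited (L8) is free; runs, freeing L10
  P3: no waits; runs immediately, freeing L5 and L7


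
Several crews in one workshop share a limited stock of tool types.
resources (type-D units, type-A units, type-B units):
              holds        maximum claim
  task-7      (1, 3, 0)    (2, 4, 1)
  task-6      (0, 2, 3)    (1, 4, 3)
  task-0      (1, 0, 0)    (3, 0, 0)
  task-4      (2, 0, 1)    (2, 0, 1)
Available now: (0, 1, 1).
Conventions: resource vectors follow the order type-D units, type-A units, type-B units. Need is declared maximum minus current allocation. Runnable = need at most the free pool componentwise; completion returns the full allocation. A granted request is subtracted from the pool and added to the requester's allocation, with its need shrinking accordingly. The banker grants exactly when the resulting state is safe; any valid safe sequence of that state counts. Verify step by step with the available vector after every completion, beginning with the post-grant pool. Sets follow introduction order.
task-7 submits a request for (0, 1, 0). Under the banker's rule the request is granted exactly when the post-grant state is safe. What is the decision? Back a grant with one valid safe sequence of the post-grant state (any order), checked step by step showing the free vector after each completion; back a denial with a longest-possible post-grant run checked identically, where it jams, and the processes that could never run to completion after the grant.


GRANT. The post-grant state is safe; one safe sequence: task-4, task-7, task-6, task-0.
Key observation: the transfer keeps a workable pool ((0, 0, 1)); task-4 starts the safe sequence.
Verifying the post-grant state step by step:
  pool = (0, 0, 1)
  task-4 needs (0, 0, 0) <= (0, 0, 1) -> finishes; pool += (2, 0, 1) = (2, 0, 2)
  task-7 needs (1, 0, 1) <= (2, 0, 2) -> finishes; pool += (1, 4, 0) = (3, 4, 2)
  task-6 needs (1, 2, 0) <= (3, 4, 2) -> finishes; pool += (0, 2, 3) = (3, 6, 5)
  task-0 needs (2, 0, 0) <= (3, 6, 5) -> finishes; pool += (1, 0, 0) = (4, 6, 5)


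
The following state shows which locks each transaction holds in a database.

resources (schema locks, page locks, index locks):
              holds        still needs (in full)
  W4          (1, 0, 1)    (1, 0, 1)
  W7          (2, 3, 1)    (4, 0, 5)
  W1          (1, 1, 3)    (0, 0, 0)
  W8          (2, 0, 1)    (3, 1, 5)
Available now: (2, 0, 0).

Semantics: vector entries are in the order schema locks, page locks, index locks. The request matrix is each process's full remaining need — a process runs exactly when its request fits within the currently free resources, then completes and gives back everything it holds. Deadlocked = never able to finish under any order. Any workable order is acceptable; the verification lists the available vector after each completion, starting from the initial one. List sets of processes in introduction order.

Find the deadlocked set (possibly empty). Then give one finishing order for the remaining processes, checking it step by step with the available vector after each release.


The deadlocked set is W7 and W8.
Key observation: no order helps: past W1, W4, the free pool tops out at (4, 1, 4), below what each blocked process needs in index locks.
The rest can finish in the order W1, W4. Walking it through:
  pool = (2, 0, 0)
  W1 needs (0, 0, 0) <= (2, 0, 0) -> finishes; pool += (1, 1, 3) = (3, 1, 3)
  W4 needs (1, 0, 1) <= (3, 1, 3) -> finishes; pool += (1, 0, 1) = (4, 1, 4)
The stuck group stays short no matter what:
  W7 cannot run: need (4, 0, 5) vs free (4, 1, 4) (insufficient index locks)
  W8 cannot run: need (3, 1, 5) vs free (4, 1, 4) (insufficient index locks)


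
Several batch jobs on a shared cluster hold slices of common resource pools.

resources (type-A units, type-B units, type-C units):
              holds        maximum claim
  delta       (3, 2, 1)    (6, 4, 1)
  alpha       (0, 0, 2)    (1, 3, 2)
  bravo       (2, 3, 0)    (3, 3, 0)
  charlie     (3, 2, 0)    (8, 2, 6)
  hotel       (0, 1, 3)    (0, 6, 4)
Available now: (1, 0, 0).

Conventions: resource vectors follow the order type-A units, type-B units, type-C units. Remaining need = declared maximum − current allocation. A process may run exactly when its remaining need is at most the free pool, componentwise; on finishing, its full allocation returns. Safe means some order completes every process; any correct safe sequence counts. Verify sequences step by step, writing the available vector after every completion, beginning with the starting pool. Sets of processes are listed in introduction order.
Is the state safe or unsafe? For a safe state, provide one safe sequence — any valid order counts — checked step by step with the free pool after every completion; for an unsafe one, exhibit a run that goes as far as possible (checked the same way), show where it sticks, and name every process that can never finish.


SAFE, for example via the order bravo, alpha, delta, hotel, charlie.
Key observation: bravo is the earliest step where a requested resource binds exactly: need (1, 0, 0), pool (1, 0, 0) at its turn.
Step-by-step check:
  pool = (1, 0, 0)
  bravo: need (1, 0, 0) fits (1, 0, 0); releases (2, 3, 0), pool now (3, 3, 0)
  alpha: need (1, 3, 0) fits (3, 3, 0); releases (0, 0, 2), pool now (3, 3, 2)
  delta: need (3, 2, 0) fits (3, 3, 2); releases (3, 2, 1), pool now (6, 5, 3)
  hotel: need (0, 5, 1) fits (6, 5, 3); releases (0, 1, 3), pool now (6, 6, 6)
  charlie: need (5, 0, 6) fits (6, 6, 6); releases (3, 2, 0), pool now (9, 8, 6)


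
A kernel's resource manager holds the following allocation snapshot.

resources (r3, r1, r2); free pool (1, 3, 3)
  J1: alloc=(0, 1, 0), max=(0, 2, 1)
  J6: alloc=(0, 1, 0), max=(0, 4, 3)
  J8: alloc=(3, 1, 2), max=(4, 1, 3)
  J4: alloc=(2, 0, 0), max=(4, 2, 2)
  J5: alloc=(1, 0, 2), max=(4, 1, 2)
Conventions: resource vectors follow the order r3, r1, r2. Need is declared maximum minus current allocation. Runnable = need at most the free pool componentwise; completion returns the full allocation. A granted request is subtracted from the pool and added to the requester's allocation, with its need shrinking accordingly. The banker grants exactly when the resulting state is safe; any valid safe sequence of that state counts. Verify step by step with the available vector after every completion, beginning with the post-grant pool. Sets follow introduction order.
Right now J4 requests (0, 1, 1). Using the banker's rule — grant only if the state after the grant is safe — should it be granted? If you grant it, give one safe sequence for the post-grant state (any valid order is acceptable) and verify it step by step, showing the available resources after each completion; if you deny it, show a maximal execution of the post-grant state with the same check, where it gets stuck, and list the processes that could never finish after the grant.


GRANT — the state after the grant stays safe, e.g. via J8, J6, J1, J5, J4.
Key observation: with (1, 2, 2) left after the transfer, J8 can run at once — the state stays safe.
Check on the post-grant state, step by step:
  pool = (1, 2, 2)
  J8: need (1, 0, 1) fits (1, 2, 2); releases (3, 1, 2), pool now (4, 3, 4)
  J6: need (0, 3, 3) fits (4, 3, 4); releases (0, 1, 0), pool now (4, 4, 4)
  J1: need (0, 1, 1) fits (4, 4, 4); releases (0, 1, 0), pool now (4, 5, 4)
  J5: need (3, 1, 0) fits (4, 5, 4); releases (1, 0, 2), pool now (5, 5, 6)
  J4: need (2, 1, 1) fits (5, 5, 6); releases (2, 1, 1), pool now (7, 6, 7)


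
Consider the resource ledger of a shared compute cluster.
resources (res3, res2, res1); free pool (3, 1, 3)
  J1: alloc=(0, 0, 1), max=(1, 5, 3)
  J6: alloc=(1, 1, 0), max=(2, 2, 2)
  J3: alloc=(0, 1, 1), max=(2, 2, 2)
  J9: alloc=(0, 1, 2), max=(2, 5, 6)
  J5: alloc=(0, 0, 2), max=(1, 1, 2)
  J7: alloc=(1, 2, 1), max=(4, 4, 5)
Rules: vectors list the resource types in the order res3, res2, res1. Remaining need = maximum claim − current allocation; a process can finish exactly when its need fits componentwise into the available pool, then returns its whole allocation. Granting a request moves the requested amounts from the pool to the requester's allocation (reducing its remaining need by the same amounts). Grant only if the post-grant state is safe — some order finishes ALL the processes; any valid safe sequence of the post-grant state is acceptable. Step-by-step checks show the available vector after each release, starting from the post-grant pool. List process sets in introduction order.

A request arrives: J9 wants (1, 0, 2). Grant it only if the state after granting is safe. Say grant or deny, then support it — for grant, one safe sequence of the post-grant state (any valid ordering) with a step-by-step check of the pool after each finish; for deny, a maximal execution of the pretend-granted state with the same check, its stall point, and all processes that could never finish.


GRANT: granting preserves safety; a valid post-grant sequence is J3, J5, J6, J7, J1, J9.
Key observation: with (2, 1, 1) left after the transfer, J3 can run at once — the state stays safe.
Check on the post-grant state, step by step:
  pool = (2, 1, 1)
  J3: need (2, 1, 1) fits (2, 1, 1); releases (0, 1, 1), pool now (2, 2, 2)
  J5: need (1, 1, 0) fits (2, 2, 2); releases (0, 0, 2), pool now (2, 2, 4)
  J6: need (1, 1, 2) fits (2, 2, 4); releases (1, 1, 0), pool now (3, 3, 4)
  J7: need (3, 2, 4) fits (3, 3, 4); releases (1, 2, 1), pool now (4, 5, 5)
  J1: need (1, 5, 2) fits (4, 5, 5); releases (0, 0, 1), pool now (4, 5, 6)
  J9: need (1, 4, 2) fits (4, 5, 6); releases (1, 1, 4), pool now (5, 6, 10)
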